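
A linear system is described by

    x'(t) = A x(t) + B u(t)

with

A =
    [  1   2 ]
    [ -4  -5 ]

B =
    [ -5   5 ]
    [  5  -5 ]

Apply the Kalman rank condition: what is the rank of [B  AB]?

1

AB = [[5, -5], [-5, 5]]
Controllability matrix C = [B  AB] = [[-5, 5, 5, -5], [5, -5, -5, 5]]
Every column of C is a scalar multiple of column 1 = [-5, 5] (multipliers 1, -1, -1, 1), so the columns span a one-dimensional space.
C ≠ 0, hence rank(C) = 1.
rank(C) = 1 < n = 2, so the pair (A, B) is not completely controllable.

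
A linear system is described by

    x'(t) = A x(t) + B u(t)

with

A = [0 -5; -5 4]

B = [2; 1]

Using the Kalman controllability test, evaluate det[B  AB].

AB = [[-5], [-6]]
Controllability matrix C = [B  AB] = [[2, -5], [1, -6]]
det(C) = 2·(-6) - (-5)·1 = -12 - (-5) = -7
Since det(C) ≠ 0, rank(C) = 2 and the system is completely controllable.

-7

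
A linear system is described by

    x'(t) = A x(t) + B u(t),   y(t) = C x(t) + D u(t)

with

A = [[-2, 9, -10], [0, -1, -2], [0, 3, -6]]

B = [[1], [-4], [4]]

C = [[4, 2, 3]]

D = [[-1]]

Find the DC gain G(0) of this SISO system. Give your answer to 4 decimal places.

-41.0000

G(0) = C(-A)^{-1}B + D = -C A^{-1} B + D.
det A = -24, so A^{-1} = (1/-24)·adj(A) = [[-1/2, -1, 7/6], [0, -1/2, 1/6], [0, -1/4, -1/12]]
A^{-1} B = [49/6, 8/3, 2/3]^T
C A^{-1} B = 40
G(0) = D - C A^{-1} B = -1 - (40) = -41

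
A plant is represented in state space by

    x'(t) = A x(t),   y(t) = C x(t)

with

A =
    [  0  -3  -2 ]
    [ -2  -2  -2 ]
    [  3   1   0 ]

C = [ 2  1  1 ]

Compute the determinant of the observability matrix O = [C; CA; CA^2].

-119

CA = [[1, -7, -6]]
CA^2 = [[-4, 5, 12]]
Observability matrix O = [C; CA; CA^2] = [[2, 1, 1], [1, -7, -6], [-4, 5, 12]]
Expanding along the first row, det(O) = 2·((-7)·12 - (-6)·5) - 1·(1·12 - (-6)·(-4)) + 1·(1·5 - (-7)·(-4)) = 2·(-54) - 1·(-12) + 1·(-23) = -119
Since det(O) ≠ 0, rank(O) = 3 and the system is completely observable.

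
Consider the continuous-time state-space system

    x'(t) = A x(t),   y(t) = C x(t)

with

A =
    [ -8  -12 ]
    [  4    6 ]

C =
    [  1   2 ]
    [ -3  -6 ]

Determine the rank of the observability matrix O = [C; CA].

CA = [[0, 0], [0, 0]]
Observability matrix O = [C; CA] = [[1, 2], [-3, -6], [0, 0], [0, 0]]
Every row of O is a scalar multiple of row 1 = [1, 2] (multipliers 1, -3, 0, 0), so the rows span a one-dimensional space.
O ≠ 0, hence rank(O) = 1.
rank(O) = 1 < n = 2, so the pair (A, C) is not completely observable.

1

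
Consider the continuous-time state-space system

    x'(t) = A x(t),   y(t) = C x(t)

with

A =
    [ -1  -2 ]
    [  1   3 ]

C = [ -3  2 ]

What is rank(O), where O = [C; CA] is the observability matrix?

2

CA = [[5, 12]]
Observability matrix O = [C; CA] = [[-3, 2], [5, 12]]
det(O) = (-3)·12 - 2·5 = -36 - 10 = -46 ≠ 0, so rank(O) = 2.
rank(O) = 2 = n, so the pair (A, C) is completely observable.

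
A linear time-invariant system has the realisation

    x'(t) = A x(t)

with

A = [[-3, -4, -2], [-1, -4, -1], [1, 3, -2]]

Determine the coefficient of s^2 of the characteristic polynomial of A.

Expand det(sI - A) for the 3×3 matrix.
p(s) = s^3 + 9s^2 + 27s + 23.
(Check: constant term = det(-A) = (-1)^3 det A = 23; coefficient of s^2 = -tr A = 9.)
The coefficient of s^2 is 9.

9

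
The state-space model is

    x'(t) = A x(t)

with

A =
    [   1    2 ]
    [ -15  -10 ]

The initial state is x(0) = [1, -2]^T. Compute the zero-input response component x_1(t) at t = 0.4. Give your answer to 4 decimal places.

0.2685

det(sI - A) = s^2 - (tr A)s + det A, with tr A = 1 + (-10) = -9 and det A = 1·(-10) - 2·(-15) = -10 - (-30) = 20.
So p(s) = det(sI - A) = s^2 + 9s + 20.
Factor s^2 + 9s + 20: two numbers with sum -9 and product 20 are -4 and -5, so s^2 + 9s + 20 = (s + 4)(s + 5).
Hence p(s) = (s + 4) (s + 5), with roots -5, -4.
The eigenvalues -5, -4 are distinct and real, so A is diagonalisable and x(t) = e^{At} x(0) = V diag(e^{λ_i t}) V^{-1} x(0), where the columns of V are the eigenvectors.
λ = -5: A - (-5)I = [[6, 2], [-15, -5]]. Row 1 gives 6·v1 + 2·v2 = 0, so take v_1 = [-1, 3]^T.
λ = -4: A - (-4)I = [[5, 2], [-15, -6]]. Row 1 gives 5·v1 + 2·v2 = 0, so take v_2 = [-2, 5]^T.
V = [v_1 v_2] = [[-1, -2], [3, 5]] has det V = 1, so V^{-1} = adj(V)/det V = [[5, 2], [-3, -1]].
Modal coordinates z(0) = V^{-1} x(0): 5·1 + 2·(-2) = 1; (-3)·1 + (-1)·(-2) = -1; so z(0) = [1, -1]^T.
x_1(t) = Σ_i (v_i)_1 · z_i(0) · e^{λ_i t} (row 1 of V times the modal terms).
x_1(0.4) = (-1)·1·e^{-5·0.4} + (-2)·(-1)·e^{-4·0.4} = (-1)·0.135335 + 2·0.201897 = 0.2685.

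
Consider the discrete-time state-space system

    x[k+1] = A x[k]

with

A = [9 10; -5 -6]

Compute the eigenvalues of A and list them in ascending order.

det(zI - A) = z^2 - (tr A)z + det A, with tr A = 9 + (-6) = 3 and det A = 9·(-6) - 10·(-5) = -54 - (-50) = -4.
So p(z) = det(zI - A) = z^2 - 3z - 4.
Factor z^2 - 3z - 4: two numbers with sum 3 and product -4 are 4 and -1, so z^2 - 3z - 4 = (z - 4)(z + 1).
Hence p(z) = (z - 4) (z + 1), with roots -1, 4.

-1, 4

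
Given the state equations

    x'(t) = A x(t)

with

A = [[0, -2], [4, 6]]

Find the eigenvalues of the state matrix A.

det(sI - A) = s^2 - (tr A)s + det A, with tr A = 0 + 6 = 6 and det A = 0·6 - (-2)·4 = 0 - (-8) = 8.
So p(s) = det(sI - A) = s^2 - 6s + 8.
Factor s^2 - 6s + 8: two numbers with sum 6 and product 8 are 4 and 2, so s^2 - 6s + 8 = (s - 4)(s - 2).
Hence p(s) = (s - 4) (s - 2), with roots 2, 4.
At least one eigenvalue has non-negative real part, so the system is not asymptotically stable.

2, 4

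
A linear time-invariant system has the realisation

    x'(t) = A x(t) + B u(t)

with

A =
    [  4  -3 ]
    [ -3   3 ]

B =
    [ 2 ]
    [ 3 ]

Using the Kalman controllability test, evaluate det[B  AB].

AB = [[-1], [3]]
Controllability matrix C = [B  AB] = [[2, -1], [3, 3]]
det(C) = 2·3 - (-1)·3 = 6 - (-3) = 9
Since det(C) ≠ 0, rank(C) = 2 and the system is completely controllable.

9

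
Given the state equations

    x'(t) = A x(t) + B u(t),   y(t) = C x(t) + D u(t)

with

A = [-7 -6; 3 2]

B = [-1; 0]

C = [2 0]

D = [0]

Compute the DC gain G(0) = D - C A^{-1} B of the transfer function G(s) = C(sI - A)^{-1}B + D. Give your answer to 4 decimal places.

G(0) = C(-A)^{-1}B + D = -C A^{-1} B + D.
det A = 4, so A^{-1} = (1/4)·adj(A) = [[1/2, 3/2], [-3/4, -7/4]]
A^{-1} B = [-1/2, 3/4]^T
C A^{-1} B = -1
G(0) = D - C A^{-1} B = 0 - (-1) = 1

1.0000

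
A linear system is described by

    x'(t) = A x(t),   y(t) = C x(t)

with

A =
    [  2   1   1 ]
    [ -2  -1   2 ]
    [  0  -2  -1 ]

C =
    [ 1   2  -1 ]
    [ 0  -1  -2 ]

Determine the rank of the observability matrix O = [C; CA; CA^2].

3

CA = [[-2, 1, 6], [2, 5, 0]]
CA^2 = [[-6, -15, -6], [-6, -3, 12]]
Observability matrix O = [C; CA; CA^2] = [[1, 2, -1], [0, -1, -2], [-2, 1, 6], [2, 5, 0], [-6, -15, -6], [-6, -3, 12]]
Take the 3×3 submatrix of O formed by rows 1, 2, 3: [[1, 2, -1], [0, -1, -2], [-2, 1, 6]]. Its determinant is 1·((-1)·6 - (-2)·1) - 2·(0·6 - (-2)·(-2)) + (-1)·(0·1 - (-1)·(-2)) = 1·(-4) - 2·(-4) + (-1)·(-2) = 6 ≠ 0.
So rank(O) ≥ 3; since O has 3 columns, rank(O) = 3.
rank(O) = 3 = n, so the pair (A, C) is completely observable.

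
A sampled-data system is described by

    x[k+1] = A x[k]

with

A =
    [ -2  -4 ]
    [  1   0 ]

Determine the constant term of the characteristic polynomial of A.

For a 2×2 matrix, det(zI - A) = z^2 - (tr A)z + det A.
tr A = -2, det A = 4.
So p(z) = z^2 + 2z + 4.
The constant term is 4.

4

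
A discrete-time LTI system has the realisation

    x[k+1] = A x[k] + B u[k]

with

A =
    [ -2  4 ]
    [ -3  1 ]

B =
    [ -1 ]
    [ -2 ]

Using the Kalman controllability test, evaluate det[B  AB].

AB = [[-6], [1]]
Controllability matrix C = [B  AB] = [[-1, -6], [-2, 1]]
det(C) = (-1)·1 - (-6)·(-2) = -1 - 12 = -13
Since det(C) ≠ 0, rank(C) = 2 and the system is completely controllable.

-13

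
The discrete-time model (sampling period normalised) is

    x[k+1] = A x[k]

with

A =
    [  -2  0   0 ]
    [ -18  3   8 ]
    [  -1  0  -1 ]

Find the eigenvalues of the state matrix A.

-2, -1, 3

det(zI - A) = z^3 - (tr A)z^2 + (M11 + M22 + M33)z - det A, where Mii is the 2×2 principal minor of A obtained by deleting row i and column i.
tr A = (-2) + 3 + (-1) = 0; M11 = 3·(-1) - 8·0 = -3 - 0 = -3; M22 = (-2)·(-1) - 0·(-1) = 2 - 0 = 2; M33 = (-2)·3 - 0·(-18) = -6 - 0 = -6; sum of minors = -7.
det A = (-2)·(3·(-1) - 8·0) - 0·((-18)·(-1) - 8·(-1)) + 0·((-18)·0 - 3·(-1)) = (-2)·(-3) - 0·26 + 0·3 = 6.
So p(z) = det(zI - A) = z^3 - 7z - 6.
Rational-root test: any integer root divides -6. Testing small divisors, z = -1 works: p(-1) = -1 + 0 + 7 + (-6) = 0, so (z + 1) is a factor.
Dividing, p(z) = (z + 1)(z^2 - z - 6).
Factor z^2 - z - 6: two numbers with sum 1 and product -6 are 3 and -2, so z^2 - z - 6 = (z - 3)(z + 2).
Hence p(z) = (z - 3) (z + 1) (z + 2), with roots -2, -1, 3.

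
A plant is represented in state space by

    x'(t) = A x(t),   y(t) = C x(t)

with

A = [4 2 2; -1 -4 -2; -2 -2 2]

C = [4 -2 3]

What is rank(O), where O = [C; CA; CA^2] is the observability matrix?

3

CA = [[12, 10, 18]]
CA^2 = [[2, -52, 40]]
Observability matrix O = [C; CA; CA^2] = [[4, -2, 3], [12, 10, 18], [2, -52, 40]]
det(O) = 4·(10·40 - 18·(-52)) - (-2)·(12·40 - 18·2) + 3·(12·(-52) - 10·2) = 4·1336 - (-2)·444 + 3·(-644) = 4300 ≠ 0, so rank(O) = 3.
rank(O) = 3 = n, so the pair (A, C) is completely observable.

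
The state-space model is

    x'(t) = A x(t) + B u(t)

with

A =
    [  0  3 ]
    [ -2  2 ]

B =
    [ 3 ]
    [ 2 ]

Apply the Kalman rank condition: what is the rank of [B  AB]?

2

AB = [[6], [-2]]
Controllability matrix C = [B  AB] = [[3, 6], [2, -2]]
det(C) = 3·(-2) - 6·2 = -6 - 12 = -18 ≠ 0, so rank(C) = 2.
rank(C) = 2 = n, so the pair (A, B) is completely controllable.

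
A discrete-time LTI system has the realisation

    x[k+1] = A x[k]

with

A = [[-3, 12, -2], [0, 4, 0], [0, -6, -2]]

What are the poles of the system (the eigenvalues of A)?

det(zI - A) = z^3 - (tr A)z^2 + (M11 + M22 + M33)z - det A, where Mii is the 2×2 principal minor of A obtained by deleting row i and column i.
tr A = (-3) + 4 + (-2) = -1; M11 = 4·(-2) - 0·(-6) = -8 - 0 = -8; M22 = (-3)·(-2) - (-2)·0 = 6 - 0 = 6; M33 = (-3)·4 - 12·0 = -12 - 0 = -12; sum of minors = -14.
det A = (-3)·(4·(-2) - 0·(-6)) - 12·(0·(-2) - 0·0) + (-2)·(0·(-6) - 4·0) = (-3)·(-8) - 12·0 + (-2)·0 = 24.
So p(z) = det(zI - A) = z^3 + z^2 - 14z - 24.
Rational-root test: any integer root divides -24. Testing small divisors, z = -2 works: p(-2) = -8 + 4 + 28 + (-24) = 0, so (z + 2) is a factor.
Dividing, p(z) = (z + 2)(z^2 - z - 12).
Factor z^2 - z - 12: two numbers with sum 1 and product -12 are 4 and -3, so z^2 - z - 12 = (z - 4)(z + 3).
Hence p(z) = (z - 4) (z + 2) (z + 3), with roots -3, -2, 4.

-3, -2, 4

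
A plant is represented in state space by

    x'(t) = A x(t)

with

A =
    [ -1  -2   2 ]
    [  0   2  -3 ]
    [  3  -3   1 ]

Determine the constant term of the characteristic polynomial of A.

Expand det(sI - A) for the 3×3 matrix.
p(s) = s^3 - 2s^2 - 16s - 13.
(Check: constant term = det(-A) = (-1)^3 det A = -13; coefficient of s^2 = -tr A = -2.)
The constant term is -13.

-13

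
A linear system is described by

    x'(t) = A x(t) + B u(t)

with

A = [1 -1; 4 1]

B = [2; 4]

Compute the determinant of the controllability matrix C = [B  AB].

32

AB = [[-2], [12]]
Controllability matrix C = [B  AB] = [[2, -2], [4, 12]]
det(C) = 2·12 - (-2)·4 = 24 - (-8) = 32
Since det(C) ≠ 0, rank(C) = 2 and the system is completely controllable.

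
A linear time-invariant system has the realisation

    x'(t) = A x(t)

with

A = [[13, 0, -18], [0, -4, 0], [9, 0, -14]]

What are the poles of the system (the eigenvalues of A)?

det(sI - A) = s^3 - (tr A)s^2 + (M11 + M22 + M33)s - det A, where Mii is the 2×2 principal minor of A obtained by deleting row i and column i.
tr A = 13 + (-4) + (-14) = -5; M11 = (-4)·(-14) - 0·0 = 56 - 0 = 56; M22 = 13·(-14) - (-18)·9 = -182 - (-162) = -20; M33 = 13·(-4) - 0·0 = -52 - 0 = -52; sum of minors = -16.
det A = 13·((-4)·(-14) - 0·0) - 0·(0·(-14) - 0·9) + (-18)·(0·0 - (-4)·9) = 13·56 - 0·0 + (-18)·36 = 80.
So p(s) = det(sI - A) = s^3 + 5s^2 - 16s - 80.
Rational-root test: any integer root divides -80. Testing small divisors, s = -4 works: p(-4) = -64 + 80 + 64 + (-80) = 0, so (s + 4) is a factor.
Dividing, p(s) = (s + 4)(s^2 + s - 20).
Factor s^2 + s - 20: two numbers with sum -1 and product -20 are 4 and -5, so s^2 + s - 20 = (s - 4)(s + 5).
Hence p(s) = (s - 4) (s + 4) (s + 5), with roots -5, -4, 4.
At least one eigenvalue has non-negative real part, so the system is not asymptotically stable.

-5, -4, 4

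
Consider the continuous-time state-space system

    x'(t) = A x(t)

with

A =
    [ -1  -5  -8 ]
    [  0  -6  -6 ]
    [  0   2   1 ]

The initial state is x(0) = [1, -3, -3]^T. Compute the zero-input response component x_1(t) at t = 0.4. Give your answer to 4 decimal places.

det(sI - A) = s^3 - (tr A)s^2 + (M11 + M22 + M33)s - det A, where Mii is the 2×2 principal minor of A obtained by deleting row i and column i.
tr A = (-1) + (-6) + 1 = -6; M11 = (-6)·1 - (-6)·2 = -6 - (-12) = 6; M22 = (-1)·1 - (-8)·0 = -1 - 0 = -1; M33 = (-1)·(-6) - (-5)·0 = 6 - 0 = 6; sum of minors = 11.
det A = (-1)·((-6)·1 - (-6)·2) - (-5)·(0·1 - (-6)·0) + (-8)·(0·2 - (-6)·0) = (-1)·6 - (-5)·0 + (-8)·0 = -6.
So p(s) = det(sI - A) = s^3 + 6s^2 + 11s + 6.
Rational-root test: any integer root divides 6. Testing small divisors, s = -1 works: p(-1) = -1 + 6 + (-11) + 6 = 0, so (s + 1) is a factor.
Dividing, p(s) = (s + 1)(s^2 + 5s + 6).
Factor s^2 + 5s + 6: two numbers with sum -5 and product 6 are -2 and -3, so s^2 + 5s + 6 = (s + 2)(s + 3).
Hence p(s) = (s + 1) (s + 2) (s + 3), with roots -3, -2, -1.
The eigenvalues -3, -2, -1 are distinct and real, so A is diagonalisable and x(t) = e^{At} x(0) = V diag(e^{λ_i t}) V^{-1} x(0), where the columns of V are the eigenvectors.
λ = -3: A - (-3)I = [[2, -5, -8], [0, -3, -6], [0, 2, 4]]. v must be orthogonal to every row; (row 1) × (row 2) = [6, 12, -6], so take v_1 = [-1, -2, 1]^T.
λ = -2: A - (-2)I = [[1, -5, -8], [0, -4, -6], [0, 2, 3]]. v must be orthogonal to every row; (row 1) × (row 2) = [-2, 6, -4], so take v_2 = [1, -3, 2]^T.
λ = -1: A - (-1)I = [[0, -5, -8], [0, -5, -6], [0, 2, 2]]. v must be orthogonal to every row; (row 1) × (row 2) = [-10, 0, 0], so take v_3 = [1, 0, 0]^T.
V = [v_1 v_2 v_3] = [[-1, 1, 1], [-2, -3, 0], [1, 2, 0]] has det V = -1, so V^{-1} = adj(V)/det V = [[0, -2, -3], [0, 1, 2], [1, -3, -5]].
Modal coordinates z(0) = V^{-1} x(0): 0·1 + (-2)·(-3) + (-3)·(-3) = 15; 0·1 + 1·(-3) + 2·(-3) = -9; 1·1 + (-3)·(-3) + (-5)·(-3) = 25; so z(0) = [15, -9, 25]^T.
x_1(t) = Σ_i (v_i)_1 · z_i(0) · e^{λ_i t} (row 1 of V times the modal terms).
x_1(0.4) = (-1)·15·e^{-3·0.4} + 1·(-9)·e^{-2·0.4} + 1·25·e^{-1·0.4} = (-15)·0.301194 + (-9)·0.449329 + 25·0.670320 = 8.1961.

8.1961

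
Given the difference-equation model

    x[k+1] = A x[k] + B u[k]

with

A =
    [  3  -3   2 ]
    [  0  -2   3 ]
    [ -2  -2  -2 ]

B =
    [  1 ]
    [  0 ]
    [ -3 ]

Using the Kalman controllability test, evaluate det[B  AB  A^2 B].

AB = [[-3], [-9], [4]]
A^2B = [[26], [30], [16]]
Controllability matrix C = [B  AB  A^2B] = [[1, -3, 26], [0, -9, 30], [-3, 4, 16]]
Expanding along the first row, det(C) = 1·((-9)·16 - 30·4) - (-3)·(0·16 - 30·(-3)) + 26·(0·4 - (-9)·(-3)) = 1·(-264) - (-3)·90 + 26·(-27) = -696
Since det(C) ≠ 0, rank(C) = 3 and the system is completely controllable.

-696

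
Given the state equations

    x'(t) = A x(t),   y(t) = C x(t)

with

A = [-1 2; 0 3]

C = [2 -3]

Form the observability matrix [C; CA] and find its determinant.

-16

CA = [[-2, -5]]
Observability matrix O = [C; CA] = [[2, -3], [-2, -5]]
det(O) = 2·(-5) - (-3)·(-2) = -10 - 6 = -16
Since det(O) ≠ 0, rank(O) = 2 and the system is completely observable.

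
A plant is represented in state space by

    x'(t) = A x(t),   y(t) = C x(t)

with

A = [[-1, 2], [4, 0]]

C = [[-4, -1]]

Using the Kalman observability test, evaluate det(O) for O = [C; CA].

32

CA = [[0, -8]]
Observability matrix O = [C; CA] = [[-4, -1], [0, -8]]
det(O) = (-4)·(-8) - (-1)·0 = 32 - 0 = 32
Since det(O) ≠ 0, rank(O) = 2 and the system is completely observable.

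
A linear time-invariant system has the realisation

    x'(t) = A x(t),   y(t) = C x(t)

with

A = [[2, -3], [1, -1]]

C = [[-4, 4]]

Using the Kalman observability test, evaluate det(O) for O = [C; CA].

CA = [[-4, 8]]
Observability matrix O = [C; CA] = [[-4, 4], [-4, 8]]
det(O) = (-4)·8 - 4·(-4) = -32 - (-16) = -16
Since det(O) ≠ 0, rank(O) = 2 and the system is completely observable.

-16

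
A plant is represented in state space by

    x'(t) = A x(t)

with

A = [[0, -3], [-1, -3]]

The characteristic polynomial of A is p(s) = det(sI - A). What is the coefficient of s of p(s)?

For a 2×2 matrix, det(sI - A) = s^2 - (tr A)s + det A.
tr A = -3, det A = -3.
So p(s) = s^2 + 3s - 3.
The coefficient of s is 3.

3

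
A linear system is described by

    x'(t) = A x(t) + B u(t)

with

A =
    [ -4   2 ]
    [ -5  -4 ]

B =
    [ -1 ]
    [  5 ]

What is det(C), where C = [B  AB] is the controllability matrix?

AB = [[14], [-15]]
Controllability matrix C = [B  AB] = [[-1, 14], [5, -15]]
det(C) = (-1)·(-15) - 14·5 = 15 - 70 = -55
Since det(C) ≠ 0, rank(C) = 2 and the system is completely controllable.

-55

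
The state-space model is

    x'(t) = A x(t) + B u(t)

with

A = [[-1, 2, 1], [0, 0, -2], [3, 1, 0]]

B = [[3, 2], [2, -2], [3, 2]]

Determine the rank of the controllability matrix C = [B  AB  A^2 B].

AB = [[4, -4], [-6, -4], [11, 4]]
A^2B = [[-5, 0], [-22, -8], [6, -16]]
Controllability matrix C = [B  AB  A^2B] = [[3, 2, 4, -4, -5, 0], [2, -2, -6, -4, -22, -8], [3, 2, 11, 4, 6, -16]]
Take the 3×3 submatrix of C formed by columns 1, 2, 3: [[3, 2, 4], [2, -2, -6], [3, 2, 11]]. Its determinant is 3·((-2)·11 - (-6)·2) - 2·(2·11 - (-6)·3) + 4·(2·2 - (-2)·3) = 3·(-10) - 2·40 + 4·10 = -70 ≠ 0.
So rank(C) ≥ 3; since C has 3 rows, rank(C) = 3.
rank(C) = 3 = n, so the pair (A, B) is completely controllable.

3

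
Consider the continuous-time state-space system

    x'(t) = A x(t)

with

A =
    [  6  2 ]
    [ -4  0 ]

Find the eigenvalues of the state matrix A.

2, 4

det(sI - A) = s^2 - (tr A)s + det A, with tr A = 6 + 0 = 6 and det A = 6·0 - 2·(-4) = 0 - (-8) = 8.
So p(s) = det(sI - A) = s^2 - 6s + 8.
Factor s^2 - 6s + 8: two numbers with sum 6 and product 8 are 4 and 2, so s^2 - 6s + 8 = (s - 4)(s - 2).
Hence p(s) = (s - 4) (s - 2), with roots 2, 4.
At least one eigenvalue has non-negative real part, so the system is not asymptotically stable.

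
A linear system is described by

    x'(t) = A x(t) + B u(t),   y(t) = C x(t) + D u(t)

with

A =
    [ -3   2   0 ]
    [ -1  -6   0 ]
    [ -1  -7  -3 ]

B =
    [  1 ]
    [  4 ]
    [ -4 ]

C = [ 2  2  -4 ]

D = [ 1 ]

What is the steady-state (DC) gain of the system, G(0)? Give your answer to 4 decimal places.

14.9000

G(0) = C(-A)^{-1}B + D = -C A^{-1} B + D.
det A = -60, so A^{-1} = (1/-60)·adj(A) = [[-3/10, -1/10, 0], [1/20, -3/20, 0], [-1/60, 23/60, -1/3]]
A^{-1} B = [-7/10, -11/20, 57/20]^T
C A^{-1} B = -139/10
G(0) = D - C A^{-1} B = 1 - (-139/10) = 149/10 ≈ 14.9000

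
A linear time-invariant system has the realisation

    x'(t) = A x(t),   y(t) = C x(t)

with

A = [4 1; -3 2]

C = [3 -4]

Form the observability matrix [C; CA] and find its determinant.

81

CA = [[24, -5]]
Observability matrix O = [C; CA] = [[3, -4], [24, -5]]
det(O) = 3·(-5) - (-4)·24 = -15 - (-96) = 81
Since det(O) ≠ 0, rank(O) = 2 and the system is completely observable.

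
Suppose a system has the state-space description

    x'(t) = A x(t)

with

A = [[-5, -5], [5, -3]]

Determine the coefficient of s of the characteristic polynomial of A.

For a 2×2 matrix, det(sI - A) = s^2 - (tr A)s + det A.
tr A = -8, det A = 40.
So p(s) = s^2 + 8s + 40.
The coefficient of s is 8.

8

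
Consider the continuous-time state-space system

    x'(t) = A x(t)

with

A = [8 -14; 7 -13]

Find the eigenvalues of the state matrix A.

det(sI - A) = s^2 - (tr A)s + det A, with tr A = 8 + (-13) = -5 and det A = 8·(-13) - (-14)·7 = -104 - (-98) = -6.
So p(s) = det(sI - A) = s^2 + 5s - 6.
Factor s^2 + 5s - 6: two numbers with sum -5 and product -6 are 1 and -6, so s^2 + 5s - 6 = (s - 1)(s + 6).
Hence p(s) = (s - 1) (s + 6), with roots -6, 1.
At least one eigenvalue has non-negative real part, so the system is not asymptotically stable.

-6, 1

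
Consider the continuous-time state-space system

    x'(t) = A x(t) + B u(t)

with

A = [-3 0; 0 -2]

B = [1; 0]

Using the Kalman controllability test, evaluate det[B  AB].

0

AB = [[-3], [0]]
Controllability matrix C = [B  AB] = [[1, -3], [0, 0]]
det(C) = 1·0 - (-3)·0 = 0 - 0 = 0
Since det(C) = 0, rank(C) < 2 and the system is not completely controllable.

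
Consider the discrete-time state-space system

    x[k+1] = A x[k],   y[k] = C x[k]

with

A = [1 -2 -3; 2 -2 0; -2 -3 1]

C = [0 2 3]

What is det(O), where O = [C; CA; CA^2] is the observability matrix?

CA = [[-2, -13, 3]]
CA^2 = [[-34, 21, 9]]
Observability matrix O = [C; CA; CA^2] = [[0, 2, 3], [-2, -13, 3], [-34, 21, 9]]
Expanding along the first row, det(O) = 0·((-13)·9 - 3·21) - 2·((-2)·9 - 3·(-34)) + 3·((-2)·21 - (-13)·(-34)) = 0·(-180) - 2·84 + 3·(-484) = -1620
Since det(O) ≠ 0, rank(O) = 3 and the system is completely observable.

-1620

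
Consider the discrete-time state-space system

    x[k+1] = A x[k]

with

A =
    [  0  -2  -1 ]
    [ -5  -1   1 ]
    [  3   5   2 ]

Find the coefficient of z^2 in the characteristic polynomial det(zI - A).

Expand det(zI - A) for the 3×3 matrix.
p(z) = z^3 - z^2 - 14z + 4.
(Check: constant term = det(-A) = (-1)^3 det A = 4; coefficient of z^2 = -tr A = -1.)
The coefficient of z^2 is -1.

-1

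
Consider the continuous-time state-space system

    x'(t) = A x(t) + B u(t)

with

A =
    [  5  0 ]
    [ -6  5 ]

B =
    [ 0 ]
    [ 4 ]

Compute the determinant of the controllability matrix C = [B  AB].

AB = [[0], [20]]
Controllability matrix C = [B  AB] = [[0, 0], [4, 20]]
det(C) = 0·20 - 0·4 = 0 - 0 = 0
Since det(C) = 0, rank(C) < 2 and the system is not completely controllable.

0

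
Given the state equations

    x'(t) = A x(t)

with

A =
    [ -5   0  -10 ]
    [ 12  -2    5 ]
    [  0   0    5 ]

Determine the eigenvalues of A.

-5, -2, 5

det(sI - A) = s^3 - (tr A)s^2 + (M11 + M22 + M33)s - det A, where Mii is the 2×2 principal minor of A obtained by deleting row i and column i.
tr A = (-5) + (-2) + 5 = -2; M11 = (-2)·5 - 5·0 = -10 - 0 = -10; M22 = (-5)·5 - (-10)·0 = -25 - 0 = -25; M33 = (-5)·(-2) - 0·12 = 10 - 0 = 10; sum of minors = -25.
det A = (-5)·((-2)·5 - 5·0) - 0·(12·5 - 5·0) + (-10)·(12·0 - (-2)·0) = (-5)·(-10) - 0·60 + (-10)·0 = 50.
So p(s) = det(sI - A) = s^3 + 2s^2 - 25s - 50.
Rational-root test: any integer root divides -50. Testing small divisors, s = -2 works: p(-2) = -8 + 8 + 50 + (-50) = 0, so (s + 2) is a factor.
Dividing, p(s) = (s + 2)(s^2 - 25).
Factor s^2 - 25: two numbers with sum 0 and product -25 are 5 and -5, so s^2 - 25 = (s - 5)(s + 5).
Hence p(s) = (s - 5) (s + 2) (s + 5), with roots -5, -2, 5.
At least one eigenvalue has non-negative real part, so the system is not asymptotically stable.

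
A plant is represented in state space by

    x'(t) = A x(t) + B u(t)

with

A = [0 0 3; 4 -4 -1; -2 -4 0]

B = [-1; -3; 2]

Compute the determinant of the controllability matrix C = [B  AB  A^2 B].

AB = [[6], [6], [14]]
A^2B = [[42], [-14], [-36]]
Controllability matrix C = [B  AB  A^2B] = [[-1, 6, 42], [-3, 6, -14], [2, 14, -36]]
Expanding along the first row, det(C) = (-1)·(6·(-36) - (-14)·14) - 6·((-3)·(-36) - (-14)·2) + 42·((-3)·14 - 6·2) = (-1)·(-20) - 6·136 + 42·(-54) = -3064
Since det(C) ≠ 0, rank(C) = 3 and the system is completely controllable.

-3064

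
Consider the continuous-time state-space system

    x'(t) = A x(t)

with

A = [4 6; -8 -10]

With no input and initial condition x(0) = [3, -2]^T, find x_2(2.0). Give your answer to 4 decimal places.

-0.1086

det(sI - A) = s^2 - (tr A)s + det A, with tr A = 4 + (-10) = -6 and det A = 4·(-10) - 6·(-8) = -40 - (-48) = 8.
So p(s) = det(sI - A) = s^2 + 6s + 8.
Factor s^2 + 6s + 8: two numbers with sum -6 and product 8 are -2 and -4, so s^2 + 6s + 8 = (s + 2)(s + 4).
Hence p(s) = (s + 2) (s + 4), with roots -4, -2.
The eigenvalues -4, -2 are distinct and real, so A is diagonalisable and x(t) = e^{At} x(0) = V diag(e^{λ_i t}) V^{-1} x(0), where the columns of V are the eigenvectors.
λ = -4: A - (-4)I = [[8, 6], [-8, -6]]. Row 1 gives 8·v1 + 6·v2 = 0, so take v_1 = [-3, 4]^T.
λ = -2: A - (-2)I = [[6, 6], [-8, -8]]. Row 1 gives 6·v1 + 6·v2 = 0, so take v_2 = [1, -1]^T.
V = [v_1 v_2] = [[-3, 1], [4, -1]] has det V = -1, so V^{-1} = adj(V)/det V = [[1, 1], [4, 3]].
Modal coordinates z(0) = V^{-1} x(0): 1·3 + 1·(-2) = 1; 4·3 + 3·(-2) = 6; so z(0) = [1, 6]^T.
x_2(t) = Σ_i (v_i)_2 · z_i(0) · e^{λ_i t} (row 2 of V times the modal terms).
x_2(2.0) = 4·1·e^{-4·2.0} + (-1)·6·e^{-2·2.0} = 4·0.000335 + (-6)·0.018316 = -0.1086.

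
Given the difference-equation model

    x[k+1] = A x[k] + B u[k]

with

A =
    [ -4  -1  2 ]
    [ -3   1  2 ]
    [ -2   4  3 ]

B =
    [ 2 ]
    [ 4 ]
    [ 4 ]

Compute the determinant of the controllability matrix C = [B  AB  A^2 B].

AB = [[-4], [6], [24]]
A^2B = [[58], [66], [104]]
Controllability matrix C = [B  AB  A^2B] = [[2, -4, 58], [4, 6, 66], [4, 24, 104]]
Expanding along the first row, det(C) = 2·(6·104 - 66·24) - (-4)·(4·104 - 66·4) + 58·(4·24 - 6·4) = 2·(-960) - (-4)·152 + 58·72 = 2864
Since det(C) ≠ 0, rank(C) = 3 and the system is completely controllable.

2864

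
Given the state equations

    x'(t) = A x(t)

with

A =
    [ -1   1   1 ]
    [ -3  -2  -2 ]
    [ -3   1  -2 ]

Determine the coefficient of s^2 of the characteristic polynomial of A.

5

Expand det(sI - A) for the 3×3 matrix.
p(s) = s^3 + 5s^2 + 16s + 15.
(Check: constant term = det(-A) = (-1)^3 det A = 15; coefficient of s^2 = -tr A = 5.)
The coefficient of s^2 is 5.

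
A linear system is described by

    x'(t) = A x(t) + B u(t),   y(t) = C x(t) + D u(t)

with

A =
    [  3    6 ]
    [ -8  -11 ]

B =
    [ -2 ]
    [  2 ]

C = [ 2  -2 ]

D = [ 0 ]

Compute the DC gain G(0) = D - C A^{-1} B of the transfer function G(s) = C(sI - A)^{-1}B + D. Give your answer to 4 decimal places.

-2.6667

G(0) = C(-A)^{-1}B + D = -C A^{-1} B + D.
det A = 15, so A^{-1} = (1/15)·adj(A) = [[-11/15, -2/5], [8/15, 1/5]]
A^{-1} B = [2/3, -2/3]^T
C A^{-1} B = 8/3
G(0) = D - C A^{-1} B = 0 - (8/3) = -8/3 ≈ -2.6667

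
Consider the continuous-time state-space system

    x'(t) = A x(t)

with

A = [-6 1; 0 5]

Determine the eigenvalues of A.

det(sI - A) = s^2 - (tr A)s + det A, with tr A = (-6) + 5 = -1 and det A = (-6)·5 - 1·0 = -30 - 0 = -30.
So p(s) = det(sI - A) = s^2 + s - 30.
Factor s^2 + s - 30: two numbers with sum -1 and product -30 are 5 and -6, so s^2 + s - 30 = (s - 5)(s + 6).
Hence p(s) = (s - 5) (s + 6), with roots -6, 5.
At least one eigenvalue has non-negative real part, so the system is not asymptotically stable.

-6, 5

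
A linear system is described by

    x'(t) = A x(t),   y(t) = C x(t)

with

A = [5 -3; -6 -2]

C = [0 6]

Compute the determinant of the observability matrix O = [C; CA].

216

CA = [[-36, -12]]
Observability matrix O = [C; CA] = [[0, 6], [-36, -12]]
det(O) = 0·(-12) - 6·(-36) = 0 - (-216) = 216
Since det(O) ≠ 0, rank(O) = 2 and the system is completely observable.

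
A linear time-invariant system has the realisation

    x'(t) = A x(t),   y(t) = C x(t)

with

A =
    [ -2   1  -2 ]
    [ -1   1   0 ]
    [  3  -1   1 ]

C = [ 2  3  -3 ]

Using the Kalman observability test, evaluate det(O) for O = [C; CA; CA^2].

CA = [[-16, 8, -7]]
CA^2 = [[3, -1, 25]]
Observability matrix O = [C; CA; CA^2] = [[2, 3, -3], [-16, 8, -7], [3, -1, 25]]
Expanding along the first row, det(O) = 2·(8·25 - (-7)·(-1)) - 3·((-16)·25 - (-7)·3) + (-3)·((-16)·(-1) - 8·3) = 2·193 - 3·(-379) + (-3)·(-8) = 1547
Since det(O) ≠ 0, rank(O) = 3 and the system is completely observable.

1547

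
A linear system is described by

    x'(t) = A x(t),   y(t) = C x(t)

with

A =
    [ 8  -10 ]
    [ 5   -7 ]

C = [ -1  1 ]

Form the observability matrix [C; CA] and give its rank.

CA = [[-3, 3]]
Observability matrix O = [C; CA] = [[-1, 1], [-3, 3]]
Every row of O is a scalar multiple of row 1 = [-1, 1] (multipliers 1, 3), so the rows span a one-dimensional space.
O ≠ 0, hence rank(O) = 1.
rank(O) = 1 < n = 2, so the pair (A, C) is not completely observable.

1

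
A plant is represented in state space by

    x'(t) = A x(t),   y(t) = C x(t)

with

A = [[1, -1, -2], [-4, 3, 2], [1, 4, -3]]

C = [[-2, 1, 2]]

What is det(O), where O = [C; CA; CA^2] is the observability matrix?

364

CA = [[-4, 13, 0]]
CA^2 = [[-56, 43, 34]]
Observability matrix O = [C; CA; CA^2] = [[-2, 1, 2], [-4, 13, 0], [-56, 43, 34]]
Expanding along the first row, det(O) = (-2)·(13·34 - 0·43) - 1·((-4)·34 - 0·(-56)) + 2·((-4)·43 - 13·(-56)) = (-2)·442 - 1·(-136) + 2·556 = 364
Since det(O) ≠ 0, rank(O) = 3 and the system is completely observable.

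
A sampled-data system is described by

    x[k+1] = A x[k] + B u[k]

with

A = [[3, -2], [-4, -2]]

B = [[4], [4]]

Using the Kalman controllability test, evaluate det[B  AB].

-112

AB = [[4], [-24]]
Controllability matrix C = [B  AB] = [[4, 4], [4, -24]]
det(C) = 4·(-24) - 4·4 = -96 - 16 = -112
Since det(C) ≠ 0, rank(C) = 2 and the system is completely controllable.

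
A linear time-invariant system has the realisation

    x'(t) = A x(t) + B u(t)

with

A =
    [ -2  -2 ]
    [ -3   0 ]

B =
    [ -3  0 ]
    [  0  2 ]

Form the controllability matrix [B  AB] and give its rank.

AB = [[6, -4], [9, 0]]
Controllability matrix C = [B  AB] = [[-3, 0, 6, -4], [0, 2, 9, 0]]
Take the 2×2 submatrix of C formed by columns 1, 2: [[-3, 0], [0, 2]]. Its determinant is (-3)·2 - 0·0 = -6 - 0 = -6 ≠ 0.
So rank(C) ≥ 2; since C has 2 rows, rank(C) = 2.
rank(C) = 2 = n, so the pair (A, B) is completely controllable.

2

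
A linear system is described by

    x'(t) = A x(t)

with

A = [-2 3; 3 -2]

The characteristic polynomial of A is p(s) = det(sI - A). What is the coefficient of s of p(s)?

4

For a 2×2 matrix, det(sI - A) = s^2 - (tr A)s + det A.
tr A = -4, det A = -5.
So p(s) = s^2 + 4s - 5.
The coefficient of s is 4.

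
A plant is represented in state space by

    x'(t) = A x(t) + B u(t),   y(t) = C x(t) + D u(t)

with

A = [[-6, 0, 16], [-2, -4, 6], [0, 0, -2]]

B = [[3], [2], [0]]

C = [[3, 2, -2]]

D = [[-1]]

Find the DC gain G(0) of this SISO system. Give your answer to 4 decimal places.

1.0000

G(0) = C(-A)^{-1}B + D = -C A^{-1} B + D.
det A = -48, so A^{-1} = (1/-48)·adj(A) = [[-1/6, 0, -4/3], [1/12, -1/4, -1/12], [0, 0, -1/2]]
A^{-1} B = [-1/2, -1/4, 0]^T
C A^{-1} B = -2
G(0) = D - C A^{-1} B = -1 - (-2) = 1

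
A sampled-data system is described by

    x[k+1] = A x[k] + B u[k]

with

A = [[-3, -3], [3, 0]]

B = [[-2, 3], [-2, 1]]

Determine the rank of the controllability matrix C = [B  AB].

2

AB = [[12, -12], [-6, 9]]
Controllability matrix C = [B  AB] = [[-2, 3, 12, -12], [-2, 1, -6, 9]]
Take the 2×2 submatrix of C formed by columns 1, 2: [[-2, 3], [-2, 1]]. Its determinant is (-2)·1 - 3·(-2) = -2 - (-6) = 4 ≠ 0.
So rank(C) ≥ 2; since C has 2 rows, rank(C) = 2.
rank(C) = 2 = n, so the pair (A, B) is completely controllable.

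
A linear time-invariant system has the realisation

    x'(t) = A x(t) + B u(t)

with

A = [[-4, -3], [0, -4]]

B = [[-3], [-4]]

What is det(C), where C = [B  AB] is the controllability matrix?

48

AB = [[24], [16]]
Controllability matrix C = [B  AB] = [[-3, 24], [-4, 16]]
det(C) = (-3)·16 - 24·(-4) = -48 - (-96) = 48
Since det(C) ≠ 0, rank(C) = 2 and the system is completely controllable.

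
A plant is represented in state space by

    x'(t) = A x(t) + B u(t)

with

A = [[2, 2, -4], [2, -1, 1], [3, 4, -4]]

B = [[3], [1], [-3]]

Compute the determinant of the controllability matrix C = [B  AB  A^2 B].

-9793

AB = [[20], [2], [25]]
A^2B = [[-56], [63], [-32]]
Controllability matrix C = [B  AB  A^2B] = [[3, 20, -56], [1, 2, 63], [-3, 25, -32]]
Expanding along the first row, det(C) = 3·(2·(-32) - 63·25) - 20·(1·(-32) - 63·(-3)) + (-56)·(1·25 - 2·(-3)) = 3·(-1639) - 20·157 + (-56)·31 = -9793
Since det(C) ≠ 0, rank(C) = 3 and the system is completely controllable.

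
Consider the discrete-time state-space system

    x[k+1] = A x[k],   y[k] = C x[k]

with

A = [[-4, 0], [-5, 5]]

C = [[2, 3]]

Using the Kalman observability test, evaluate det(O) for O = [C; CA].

99

CA = [[-23, 15]]
Observability matrix O = [C; CA] = [[2, 3], [-23, 15]]
det(O) = 2·15 - 3·(-23) = 30 - (-69) = 99
Since det(O) ≠ 0, rank(O) = 2 and the system is completely observable.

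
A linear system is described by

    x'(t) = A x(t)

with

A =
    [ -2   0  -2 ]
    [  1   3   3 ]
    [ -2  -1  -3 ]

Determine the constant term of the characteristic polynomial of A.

Expand det(sI - A) for the 3×3 matrix.
p(s) = s^3 + 2s^2 - 10s - 2.
(Check: constant term = det(-A) = (-1)^3 det A = -2; coefficient of s^2 = -tr A = 2.)
The constant term is -2.

-2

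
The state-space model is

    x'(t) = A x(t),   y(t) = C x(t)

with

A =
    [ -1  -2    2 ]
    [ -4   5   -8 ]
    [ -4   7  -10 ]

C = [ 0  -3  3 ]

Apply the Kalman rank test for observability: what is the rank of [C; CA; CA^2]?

CA = [[0, 6, -6]]
CA^2 = [[0, -12, 12]]
Observability matrix O = [C; CA; CA^2] = [[0, -3, 3], [0, 6, -6], [0, -12, 12]]
Every row of O is a scalar multiple of row 1 = [0, -3, 3] (multipliers 1, -2, 4), so the rows span a one-dimensional space.
O ≠ 0, hence rank(O) = 1.
rank(O) = 1 < n = 3, so the pair (A, C) is not completely observable.

1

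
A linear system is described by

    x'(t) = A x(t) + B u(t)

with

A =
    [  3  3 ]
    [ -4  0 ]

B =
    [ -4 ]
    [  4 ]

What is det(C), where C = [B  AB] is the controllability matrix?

-64

AB = [[0], [16]]
Controllability matrix C = [B  AB] = [[-4, 0], [4, 16]]
det(C) = (-4)·16 - 0·4 = -64 - 0 = -64
Since det(C) ≠ 0, rank(C) = 2 and the system is completely controllable.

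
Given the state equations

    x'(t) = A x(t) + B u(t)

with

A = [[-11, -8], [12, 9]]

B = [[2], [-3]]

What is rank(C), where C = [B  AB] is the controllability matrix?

1

AB = [[2], [-3]]
Controllability matrix C = [B  AB] = [[2, 2], [-3, -3]]
Every column of C is a scalar multiple of column 1 = [2, -3] (multipliers 1, 1), so the columns span a one-dimensional space.
C ≠ 0, hence rank(C) = 1.
rank(C) = 1 < n = 2, so the pair (A, B) is not completely controllable.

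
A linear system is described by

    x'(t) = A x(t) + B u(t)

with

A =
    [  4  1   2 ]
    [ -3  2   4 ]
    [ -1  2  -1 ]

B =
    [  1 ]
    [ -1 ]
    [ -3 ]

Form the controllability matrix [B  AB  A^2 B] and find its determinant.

AB = [[-3], [-17], [0]]
A^2B = [[-29], [-25], [-31]]
Controllability matrix C = [B  AB  A^2B] = [[1, -3, -29], [-1, -17, -25], [-3, 0, -31]]
Expanding along the first row, det(C) = 1·((-17)·(-31) - (-25)·0) - (-3)·((-1)·(-31) - (-25)·(-3)) + (-29)·((-1)·0 - (-17)·(-3)) = 1·527 - (-3)·(-44) + (-29)·(-51) = 1874
Since det(C) ≠ 0, rank(C) = 3 and the system is completely controllable.

1874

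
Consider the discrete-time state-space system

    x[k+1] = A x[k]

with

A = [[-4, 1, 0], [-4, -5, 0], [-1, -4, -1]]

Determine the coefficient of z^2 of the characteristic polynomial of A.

10

Expand det(zI - A) for the 3×3 matrix.
p(z) = z^3 + 10z^2 + 33z + 24.
(Check: constant term = det(-A) = (-1)^3 det A = 24; coefficient of z^2 = -tr A = 10.)
The coefficient of z^2 is 10.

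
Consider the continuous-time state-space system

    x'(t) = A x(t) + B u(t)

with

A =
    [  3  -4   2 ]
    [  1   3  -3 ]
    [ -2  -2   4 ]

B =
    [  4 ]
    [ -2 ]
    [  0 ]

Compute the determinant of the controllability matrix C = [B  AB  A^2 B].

-768

AB = [[20], [-2], [-4]]
A^2B = [[60], [26], [-52]]
Controllability matrix C = [B  AB  A^2B] = [[4, 20, 60], [-2, -2, 26], [0, -4, -52]]
Expanding along the first row, det(C) = 4·((-2)·(-52) - 26·(-4)) - 20·((-2)·(-52) - 26·0) + 60·((-2)·(-4) - (-2)·0) = 4·208 - 20·104 + 60·8 = -768
Since det(C) ≠ 0, rank(C) = 3 and the system is completely controllable.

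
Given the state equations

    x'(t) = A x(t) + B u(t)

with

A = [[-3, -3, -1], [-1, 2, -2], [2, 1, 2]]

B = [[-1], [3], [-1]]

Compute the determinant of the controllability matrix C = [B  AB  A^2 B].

AB = [[-5], [9], [-1]]
A^2B = [[-11], [25], [-3]]
Controllability matrix C = [B  AB  A^2B] = [[-1, -5, -11], [3, 9, 25], [-1, -1, -3]]
Expanding along the first row, det(C) = (-1)·(9·(-3) - 25·(-1)) - (-5)·(3·(-3) - 25·(-1)) + (-11)·(3·(-1) - 9·(-1)) = (-1)·(-2) - (-5)·16 + (-11)·6 = 16
Since det(C) ≠ 0, rank(C) = 3 and the system is completely controllable.

16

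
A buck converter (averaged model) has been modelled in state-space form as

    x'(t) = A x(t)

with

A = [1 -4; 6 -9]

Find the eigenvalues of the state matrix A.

-5, -3

det(sI - A) = s^2 - (tr A)s + det A, with tr A = 1 + (-9) = -8 and det A = 1·(-9) - (-4)·6 = -9 - (-24) = 15.
So p(s) = det(sI - A) = s^2 + 8s + 15.
Factor s^2 + 8s + 15: two numbers with sum -8 and product 15 are -3 and -5, so s^2 + 8s + 15 = (s + 3)(s + 5).
Hence p(s) = (s + 3) (s + 5), with roots -5, -3.
All eigenvalues have negative real part, so the system is asymptotically stable.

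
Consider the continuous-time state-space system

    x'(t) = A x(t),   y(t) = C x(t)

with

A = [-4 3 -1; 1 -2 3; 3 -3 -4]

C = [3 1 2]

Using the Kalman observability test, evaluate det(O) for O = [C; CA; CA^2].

CA = [[-5, 1, -8]]
CA^2 = [[-3, 7, 40]]
Observability matrix O = [C; CA; CA^2] = [[3, 1, 2], [-5, 1, -8], [-3, 7, 40]]
Expanding along the first row, det(O) = 3·(1·40 - (-8)·7) - 1·((-5)·40 - (-8)·(-3)) + 2·((-5)·7 - 1·(-3)) = 3·96 - 1·(-224) + 2·(-32) = 448
Since det(O) ≠ 0, rank(O) = 3 and the system is completely observable.

448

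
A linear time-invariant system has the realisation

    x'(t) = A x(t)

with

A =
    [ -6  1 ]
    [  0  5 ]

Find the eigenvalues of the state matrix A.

-6, 5

det(sI - A) = s^2 - (tr A)s + det A, with tr A = (-6) + 5 = -1 and det A = (-6)·5 - 1·0 = -30 - 0 = -30.
So p(s) = det(sI - A) = s^2 + s - 30.
Factor s^2 + s - 30: two numbers with sum -1 and product -30 are 5 and -6, so s^2 + s - 30 = (s - 5)(s + 6).
Hence p(s) = (s - 5) (s + 6), with roots -6, 5.
At least one eigenvalue has non-negative real part, so the system is not asymptotically stable.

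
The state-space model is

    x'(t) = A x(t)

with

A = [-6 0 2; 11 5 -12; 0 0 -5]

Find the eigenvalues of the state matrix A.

det(sI - A) = s^3 - (tr A)s^2 + (M11 + M22 + M33)s - det A, where Mii is the 2×2 principal minor of A obtained by deleting row i and column i.
tr A = (-6) + 5 + (-5) = -6; M11 = 5·(-5) - (-12)·0 = -25 - 0 = -25; M22 = (-6)·(-5) - 2·0 = 30 - 0 = 30; M33 = (-6)·5 - 0·11 = -30 - 0 = -30; sum of minors = -25.
det A = (-6)·(5·(-5) - (-12)·0) - 0·(11·(-5) - (-12)·0) + 2·(11·0 - 5·0) = (-6)·(-25) - 0·(-55) + 2·0 = 150.
So p(s) = det(sI - A) = s^3 + 6s^2 - 25s - 150.
Rational-root test: any integer root divides -150. Testing small divisors, s = -5 works: p(-5) = -125 + 150 + 125 + (-150) = 0, so (s + 5) is a factor.
Dividing, p(s) = (s + 5)(s^2 + s - 30).
Factor s^2 + s - 30: two numbers with sum -1 and product -30 are 5 and -6, so s^2 + s - 30 = (s - 5)(s + 6).
Hence p(s) = (s - 5) (s + 5) (s + 6), with roots -6, -5, 5.
At least one eigenvalue has non-negative real part, so the system is not asymptotically stable.

-6, -5, 5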